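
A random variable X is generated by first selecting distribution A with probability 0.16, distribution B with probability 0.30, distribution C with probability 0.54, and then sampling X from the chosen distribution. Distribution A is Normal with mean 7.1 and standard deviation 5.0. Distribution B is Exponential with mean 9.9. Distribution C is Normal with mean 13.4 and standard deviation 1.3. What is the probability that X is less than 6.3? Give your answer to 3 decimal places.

Conditional on each component, P(X < 6.3): A: 0.436441; B: 0.470787; C: 2.36013e-08.
By total probability, P(X < 6.3) = 0.16·0.436441 + 0.3·0.470787 + 0.54·2.36013e-08 = 0.211066.

0.211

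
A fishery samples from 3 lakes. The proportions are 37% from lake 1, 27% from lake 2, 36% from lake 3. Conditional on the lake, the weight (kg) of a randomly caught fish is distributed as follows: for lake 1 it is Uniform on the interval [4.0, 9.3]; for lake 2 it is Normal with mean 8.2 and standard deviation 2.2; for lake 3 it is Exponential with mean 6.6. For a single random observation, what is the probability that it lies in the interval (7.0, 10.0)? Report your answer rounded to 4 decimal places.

Conditional on each lake, P(7.0 < X < 10.0): 1: 0.433962; 2: 0.500653; 3: 0.126471.
By total probability, P(7.0 < X < 10.0) = 0.37·0.433962 + 0.27·0.500653 + 0.36·0.126471 = 0.341272.

0.3413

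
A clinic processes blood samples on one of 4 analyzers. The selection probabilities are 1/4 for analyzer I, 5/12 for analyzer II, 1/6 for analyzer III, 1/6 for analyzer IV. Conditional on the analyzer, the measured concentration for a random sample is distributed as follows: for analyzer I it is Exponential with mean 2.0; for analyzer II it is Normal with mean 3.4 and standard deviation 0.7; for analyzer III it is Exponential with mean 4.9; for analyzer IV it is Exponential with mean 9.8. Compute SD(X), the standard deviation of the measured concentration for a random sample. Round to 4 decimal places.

5.2886

Per component, I: μ=2, E[X²]=8; II: μ=3.4, E[X²]=12.05; III: μ=4.9, E[X²]=48.02; IV: μ=9.8, E[X²]=192.08.
E[X] = 0.25·2 + 0.416667·3.4 + 0.166667·4.9 + 0.166667·9.8 = 4.36667.
E[X²] = 0.25·8 + 0.416667·12.05 + 0.166667·48.02 + 0.166667·192.08 = 47.0375.
Var(X) = E[X²] − (E[X])² = 47.0375 − 19.0678 = 27.9697.
SD(X) = √27.9697 = 5.28864.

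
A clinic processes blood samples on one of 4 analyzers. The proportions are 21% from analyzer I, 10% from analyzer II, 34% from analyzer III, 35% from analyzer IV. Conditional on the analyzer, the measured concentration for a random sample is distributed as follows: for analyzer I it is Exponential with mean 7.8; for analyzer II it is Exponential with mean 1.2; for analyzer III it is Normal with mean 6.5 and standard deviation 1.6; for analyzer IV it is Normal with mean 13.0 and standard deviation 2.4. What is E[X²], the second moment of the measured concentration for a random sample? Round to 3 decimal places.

For each component E[X²] = Var + (mean)², giving I: 121.68; II: 2.88; III: 44.81; IV: 174.76.
Overall E[X²] = 0.21·121.68 + 0.1·2.88 + 0.34·44.81 + 0.35·174.76 = 102.242.

102.242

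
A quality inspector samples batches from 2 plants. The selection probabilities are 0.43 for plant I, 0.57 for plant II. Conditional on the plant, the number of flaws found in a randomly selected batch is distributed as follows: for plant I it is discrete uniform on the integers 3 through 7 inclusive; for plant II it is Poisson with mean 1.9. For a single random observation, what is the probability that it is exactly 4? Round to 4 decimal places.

0.1323

Conditional on each plant, P(X = 4): I: 0.2; II: 0.0812164.
By total probability, P(X = 4) = 0.43·0.2 + 0.57·0.0812164 = 0.132293.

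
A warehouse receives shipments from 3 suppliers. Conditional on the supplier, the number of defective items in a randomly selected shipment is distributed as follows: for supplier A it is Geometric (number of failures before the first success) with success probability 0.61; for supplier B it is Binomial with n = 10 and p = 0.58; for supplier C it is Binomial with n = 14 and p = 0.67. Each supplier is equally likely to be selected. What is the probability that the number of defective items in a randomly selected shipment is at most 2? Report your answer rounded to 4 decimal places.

Conditional on each supplier, P(X ≤ 2): A: 0.940681; B: 0.0171871; C: 7.34775e-05.
By total probability, P(X ≤ 2) = 0.333333·0.940681 + 0.333333·0.0171871 + 0.333333·7.34775e-05 = 0.319314.

0.3193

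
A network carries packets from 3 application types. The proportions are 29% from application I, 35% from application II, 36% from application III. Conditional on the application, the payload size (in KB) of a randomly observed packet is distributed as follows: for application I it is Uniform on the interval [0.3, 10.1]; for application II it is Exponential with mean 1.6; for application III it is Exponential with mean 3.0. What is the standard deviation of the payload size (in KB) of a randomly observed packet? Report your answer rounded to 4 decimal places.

2.9197

Per component, I: μ=5.2, E[X²]=35.0433; II: μ=1.6, E[X²]=5.12; III: μ=3, E[X²]=18.
E[X] = 0.29·5.2 + 0.35·1.6 + 0.36·3 = 3.148.
E[X²] = 0.29·35.0433 + 0.35·5.12 + 0.36·18 = 18.4346.
Var(X) = E[X²] − (E[X])² = 18.4346 − 9.9099 = 8.52466.
SD(X) = √8.52466 = 2.9197.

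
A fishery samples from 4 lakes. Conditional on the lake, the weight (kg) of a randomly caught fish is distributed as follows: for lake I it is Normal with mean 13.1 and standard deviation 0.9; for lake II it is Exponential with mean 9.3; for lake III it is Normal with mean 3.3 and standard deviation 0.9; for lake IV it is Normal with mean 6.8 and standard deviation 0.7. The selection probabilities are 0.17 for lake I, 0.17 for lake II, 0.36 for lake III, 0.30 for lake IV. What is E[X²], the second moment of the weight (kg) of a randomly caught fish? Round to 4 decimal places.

For each component E[X²] = Var + (mean)², giving I: 172.42; II: 172.98; III: 11.7; IV: 46.73.
Overall E[X²] = 0.17·172.42 + 0.17·172.98 + 0.36·11.7 + 0.3·46.73 = 76.949.

76.9490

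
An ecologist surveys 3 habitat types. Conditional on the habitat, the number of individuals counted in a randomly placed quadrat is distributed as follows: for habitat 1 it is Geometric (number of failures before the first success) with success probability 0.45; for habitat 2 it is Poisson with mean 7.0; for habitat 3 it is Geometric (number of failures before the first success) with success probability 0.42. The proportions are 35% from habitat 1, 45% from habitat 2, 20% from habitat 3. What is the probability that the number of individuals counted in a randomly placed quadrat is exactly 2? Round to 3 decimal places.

Conditional on each habitat, P(X = 2): 1: 0.136125; 2: 0.0223411; 3: 0.141288.
By total probability, P(X = 2) = 0.35·0.136125 + 0.45·0.0223411 + 0.2·0.141288 = 0.0859548.

0.086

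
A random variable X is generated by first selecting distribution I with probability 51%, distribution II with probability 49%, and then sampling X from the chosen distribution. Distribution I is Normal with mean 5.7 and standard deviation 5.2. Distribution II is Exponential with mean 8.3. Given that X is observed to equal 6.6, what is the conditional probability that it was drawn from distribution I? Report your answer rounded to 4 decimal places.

Likelihoods f(6.6 | ·): I: 0.0755791; II: 0.0543975.
Posterior ∝ prior × likelihood. Numerator for I: 0.51·0.0755791 = 0.0385454.
Normalizing constant: 0.51·0.0755791 + 0.49·0.0543975 = 0.0652002.
P(I | observation) = 0.0385454 / 0.0652002 = 0.591185.

0.5912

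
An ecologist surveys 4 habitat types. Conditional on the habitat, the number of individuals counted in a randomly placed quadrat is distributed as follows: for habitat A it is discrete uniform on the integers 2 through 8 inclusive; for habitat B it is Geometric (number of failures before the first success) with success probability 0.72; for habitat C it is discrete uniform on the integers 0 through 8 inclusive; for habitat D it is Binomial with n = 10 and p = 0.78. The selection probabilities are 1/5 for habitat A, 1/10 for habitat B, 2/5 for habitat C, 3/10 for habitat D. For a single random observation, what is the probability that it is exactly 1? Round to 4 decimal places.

Conditional on each habitat, P(X = 1): A: 0; B: 0.2016; C: 0.111111; D: 9.4167e-06.
By total probability, P(X = 1) = 0.2·0 + 0.1·0.2016 + 0.4·0.111111 + 0.3·9.4167e-06 = 0.0646073.

0.0646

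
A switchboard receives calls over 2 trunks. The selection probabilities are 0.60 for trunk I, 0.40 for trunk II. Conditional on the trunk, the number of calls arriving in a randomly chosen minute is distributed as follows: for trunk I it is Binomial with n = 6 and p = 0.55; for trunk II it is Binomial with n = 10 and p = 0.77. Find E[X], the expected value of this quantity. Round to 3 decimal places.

Component means — I: 3.3; II: 7.7.
E[X] = 0.6·3.3 + 0.4·7.7 = 5.06.

5.060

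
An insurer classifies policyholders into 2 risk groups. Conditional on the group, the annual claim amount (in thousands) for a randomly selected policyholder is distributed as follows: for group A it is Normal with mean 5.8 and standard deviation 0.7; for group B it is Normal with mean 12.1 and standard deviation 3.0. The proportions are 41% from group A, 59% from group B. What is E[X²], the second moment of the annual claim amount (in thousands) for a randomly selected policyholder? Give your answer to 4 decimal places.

105.6852

For each component E[X²] = Var + (mean)², giving A: 34.13; B: 155.41.
Overall E[X²] = 0.41·34.13 + 0.59·155.41 = 105.685.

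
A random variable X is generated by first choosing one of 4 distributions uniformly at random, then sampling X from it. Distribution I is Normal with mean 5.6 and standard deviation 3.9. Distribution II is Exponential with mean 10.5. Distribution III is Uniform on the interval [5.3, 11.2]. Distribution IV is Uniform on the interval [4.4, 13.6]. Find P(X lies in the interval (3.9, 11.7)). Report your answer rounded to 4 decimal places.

Conditional on each component, P(3.9 < X < 11.7): I: 0.609648; II: 0.361599; III: 1; IV: 0.793478.
By total probability, P(3.9 < X < 11.7) = 0.25·0.609648 + 0.25·0.361599 + 0.25·1 + 0.25·0.793478 = 0.691181.

0.6912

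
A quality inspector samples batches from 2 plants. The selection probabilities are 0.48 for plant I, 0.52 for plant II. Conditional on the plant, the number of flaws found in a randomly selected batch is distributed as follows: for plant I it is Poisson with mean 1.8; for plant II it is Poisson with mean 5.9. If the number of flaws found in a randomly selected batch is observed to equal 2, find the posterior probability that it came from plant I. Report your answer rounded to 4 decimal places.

0.8383

Likelihoods P(X=2 | ·): I: 0.267784; II: 0.04768.
Posterior ∝ prior × likelihood. Numerator for I: 0.48·0.267784 = 0.128536.
Normalizing constant: 0.48·0.267784 + 0.52·0.04768 = 0.15333.
P(I | observation) = 0.128536 / 0.15333 = 0.838299.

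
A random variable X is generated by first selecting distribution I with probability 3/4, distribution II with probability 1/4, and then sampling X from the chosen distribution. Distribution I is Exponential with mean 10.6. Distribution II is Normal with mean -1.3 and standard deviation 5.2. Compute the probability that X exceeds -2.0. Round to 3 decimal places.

Conditional on each component, P(X > -2.0): I: 1; II: 0.553542.
By total probability, P(X > -2.0) = 0.75·1 + 0.25·0.553542 = 0.888386.

0.888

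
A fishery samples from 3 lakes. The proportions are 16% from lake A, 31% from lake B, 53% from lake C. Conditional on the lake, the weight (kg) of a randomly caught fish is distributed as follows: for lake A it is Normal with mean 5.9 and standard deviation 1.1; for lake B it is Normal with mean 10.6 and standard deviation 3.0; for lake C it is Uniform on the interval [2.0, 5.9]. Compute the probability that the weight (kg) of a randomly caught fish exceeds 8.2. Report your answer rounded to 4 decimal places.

0.2472

Conditional on each lake, P(X > 8.2): A: 0.0182681; B: 0.788145; C: 0.
By total probability, P(X > 8.2) = 0.16·0.0182681 + 0.31·0.788145 + 0.53·0 = 0.247248.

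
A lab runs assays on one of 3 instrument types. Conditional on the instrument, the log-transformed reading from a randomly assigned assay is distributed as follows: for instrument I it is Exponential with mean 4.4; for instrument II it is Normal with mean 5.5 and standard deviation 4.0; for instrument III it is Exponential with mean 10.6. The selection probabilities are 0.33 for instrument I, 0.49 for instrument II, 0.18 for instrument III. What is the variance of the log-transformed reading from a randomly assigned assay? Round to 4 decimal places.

39.2267

Per component, I: μ=4.4, E[X²]=38.72; II: μ=5.5, E[X²]=46.25; III: μ=10.6, E[X²]=224.72.
E[X] = 0.33·4.4 + 0.49·5.5 + 0.18·10.6 = 6.055.
E[X²] = 0.33·38.72 + 0.49·46.25 + 0.18·224.72 = 75.8897.
Var(X) = E[X²] − (E[X])² = 75.8897 − 36.663 = 39.2267.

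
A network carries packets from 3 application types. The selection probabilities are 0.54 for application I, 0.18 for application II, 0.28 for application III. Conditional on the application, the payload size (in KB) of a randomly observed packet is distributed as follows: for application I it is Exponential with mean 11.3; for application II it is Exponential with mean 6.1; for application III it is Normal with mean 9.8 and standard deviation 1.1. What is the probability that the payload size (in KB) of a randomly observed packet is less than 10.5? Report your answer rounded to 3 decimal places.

Conditional on each application, P(X < 10.5): I: 0.605132; II: 0.821169; III: 0.73773.
By total probability, P(X < 10.5) = 0.54·0.605132 + 0.18·0.821169 + 0.28·0.73773 = 0.681146.

0.681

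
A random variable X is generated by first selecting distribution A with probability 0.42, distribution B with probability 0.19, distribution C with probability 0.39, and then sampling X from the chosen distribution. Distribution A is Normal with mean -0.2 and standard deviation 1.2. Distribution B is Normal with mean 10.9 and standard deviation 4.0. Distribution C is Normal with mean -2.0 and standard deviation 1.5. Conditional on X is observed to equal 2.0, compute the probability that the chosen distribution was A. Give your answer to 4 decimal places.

Likelihoods f(2.0 | ·): A: 0.061926; B: 0.00839142; C: 0.00759732.
Posterior ∝ prior × likelihood. Numerator for A: 0.42·0.061926 = 0.0260089.
Normalizing constant: 0.42·0.061926 + 0.19·0.00839142 + 0.39·0.00759732 = 0.0305662.
P(A | observation) = 0.0260089 / 0.0305662 = 0.850903.

0.8509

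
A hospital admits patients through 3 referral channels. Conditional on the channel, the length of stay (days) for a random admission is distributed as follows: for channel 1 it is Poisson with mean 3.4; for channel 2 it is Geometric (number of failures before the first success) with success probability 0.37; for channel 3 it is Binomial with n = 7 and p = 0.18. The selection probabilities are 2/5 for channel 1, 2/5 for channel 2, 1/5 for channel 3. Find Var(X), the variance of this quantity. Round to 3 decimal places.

Per component, 1: μ=3.4, E[X²]=14.96; 2: μ=1.7027, E[X²]=7.5011; 3: μ=1.26, E[X²]=2.6208.
E[X] = 0.4·3.4 + 0.4·1.7027 + 0.2·1.26 = 2.29308.
E[X²] = 0.4·14.96 + 0.4·7.5011 + 0.2·2.6208 = 9.5086.
Var(X) = E[X²] − (E[X])² = 9.5086 − 5.25822 = 4.25038.

4.250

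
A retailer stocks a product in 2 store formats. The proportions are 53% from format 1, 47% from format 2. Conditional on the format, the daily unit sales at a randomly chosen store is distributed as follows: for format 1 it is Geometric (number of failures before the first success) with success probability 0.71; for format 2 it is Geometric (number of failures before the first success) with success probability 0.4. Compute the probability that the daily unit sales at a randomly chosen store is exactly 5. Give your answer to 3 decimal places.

Conditional on each format, P(X = 5): 1: 0.00145629; 2: 0.031104.
By total probability, P(X = 5) = 0.53·0.00145629 + 0.47·0.031104 = 0.0153907.

0.015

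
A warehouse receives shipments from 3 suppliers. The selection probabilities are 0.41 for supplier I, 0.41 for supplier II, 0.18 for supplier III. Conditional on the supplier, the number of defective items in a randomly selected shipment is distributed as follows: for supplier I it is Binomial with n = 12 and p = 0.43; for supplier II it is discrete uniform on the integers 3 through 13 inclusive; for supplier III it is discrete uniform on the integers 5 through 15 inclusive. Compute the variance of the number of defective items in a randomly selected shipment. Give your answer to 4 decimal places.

10.4857

Per component, I: μ=5.16, E[X²]=29.5668; II: μ=8, E[X²]=74; III: μ=10, E[X²]=110.
E[X] = 0.41·5.16 + 0.41·8 + 0.18·10 = 7.1956.
E[X²] = 0.41·29.5668 + 0.41·74 + 0.18·110 = 62.2624.
Var(X) = E[X²] − (E[X])² = 62.2624 − 51.7767 = 10.4857.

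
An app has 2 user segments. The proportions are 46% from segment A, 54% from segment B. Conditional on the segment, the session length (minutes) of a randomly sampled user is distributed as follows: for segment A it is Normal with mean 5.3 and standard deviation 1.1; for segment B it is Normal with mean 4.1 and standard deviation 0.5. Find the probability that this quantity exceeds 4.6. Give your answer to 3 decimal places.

Conditional on each segment, P(X > 4.6): A: 0.73773; B: 0.158655.
By total probability, P(X > 4.6) = 0.46·0.73773 + 0.54·0.158655 = 0.42503.

0.425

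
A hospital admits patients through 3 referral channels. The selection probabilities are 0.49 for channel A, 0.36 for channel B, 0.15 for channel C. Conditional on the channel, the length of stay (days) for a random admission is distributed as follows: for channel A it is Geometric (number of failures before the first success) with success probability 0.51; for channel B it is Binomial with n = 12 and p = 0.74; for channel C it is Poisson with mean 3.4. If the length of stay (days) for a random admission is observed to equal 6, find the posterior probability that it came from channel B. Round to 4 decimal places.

0.5430

Likelihoods P(X=6 | ·): A: 0.00705906; B: 0.0468708; C: 0.0716044.
Posterior ∝ prior × likelihood. Numerator for B: 0.36·0.0468708 = 0.0168735.
Normalizing constant: 0.49·0.00705906 + 0.36·0.0468708 + 0.15·0.0716044 = 0.0310731.
P(B | observation) = 0.0168735 / 0.0310731 = 0.543026.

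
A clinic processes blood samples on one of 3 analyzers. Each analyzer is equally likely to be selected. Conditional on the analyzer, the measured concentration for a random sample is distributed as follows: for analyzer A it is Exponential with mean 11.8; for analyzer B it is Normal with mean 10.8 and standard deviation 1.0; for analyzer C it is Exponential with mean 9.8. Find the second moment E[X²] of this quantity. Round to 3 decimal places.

For each component E[X²] = Var + (mean)², giving A: 278.48; B: 117.64; C: 192.08.
Overall E[X²] = 0.333333·278.48 + 0.333333·117.64 + 0.333333·192.08 = 196.067.

196.067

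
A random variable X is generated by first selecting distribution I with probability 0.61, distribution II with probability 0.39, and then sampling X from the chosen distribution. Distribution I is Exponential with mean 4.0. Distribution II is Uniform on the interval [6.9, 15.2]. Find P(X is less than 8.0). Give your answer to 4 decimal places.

Conditional on each component, P(X < 8.0): I: 0.864665; II: 0.13253.
By total probability, P(X < 8.0) = 0.61·0.864665 + 0.39·0.13253 = 0.579132.

0.5791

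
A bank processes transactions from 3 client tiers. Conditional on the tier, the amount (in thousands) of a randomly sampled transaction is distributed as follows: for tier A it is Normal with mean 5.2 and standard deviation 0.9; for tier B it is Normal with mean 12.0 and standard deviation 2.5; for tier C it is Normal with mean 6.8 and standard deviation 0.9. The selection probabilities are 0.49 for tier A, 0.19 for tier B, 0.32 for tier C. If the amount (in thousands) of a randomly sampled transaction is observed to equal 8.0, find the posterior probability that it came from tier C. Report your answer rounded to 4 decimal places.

Likelihoods f(8.0 | ·): A: 0.00350668; B: 0.0443683; C: 0.182233.
Posterior ∝ prior × likelihood. Numerator for C: 0.32·0.182233 = 0.0583147.
Normalizing constant: 0.49·0.00350668 + 0.19·0.0443683 + 0.32·0.182233 = 0.068463.
P(C | observation) = 0.0583147 / 0.068463 = 0.85177.

0.8518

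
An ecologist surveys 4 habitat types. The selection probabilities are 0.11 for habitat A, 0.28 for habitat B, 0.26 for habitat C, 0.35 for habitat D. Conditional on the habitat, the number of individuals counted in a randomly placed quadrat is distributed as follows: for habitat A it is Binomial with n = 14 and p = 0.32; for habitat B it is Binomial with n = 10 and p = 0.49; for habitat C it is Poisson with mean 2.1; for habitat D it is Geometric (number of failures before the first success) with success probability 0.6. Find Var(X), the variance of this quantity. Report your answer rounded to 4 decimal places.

5.2110

Per component, A: μ=4.48, E[X²]=23.1168; B: μ=4.9, E[X²]=26.509; C: μ=2.1, E[X²]=6.51; D: μ=0.666667, E[X²]=1.55556.
E[X] = 0.11·4.48 + 0.28·4.9 + 0.26·2.1 + 0.35·0.666667 = 2.64413.
E[X²] = 0.11·23.1168 + 0.28·26.509 + 0.26·6.51 + 0.35·1.55556 = 12.2024.
Var(X) = E[X²] − (E[X])² = 12.2024 − 6.99144 = 5.21097.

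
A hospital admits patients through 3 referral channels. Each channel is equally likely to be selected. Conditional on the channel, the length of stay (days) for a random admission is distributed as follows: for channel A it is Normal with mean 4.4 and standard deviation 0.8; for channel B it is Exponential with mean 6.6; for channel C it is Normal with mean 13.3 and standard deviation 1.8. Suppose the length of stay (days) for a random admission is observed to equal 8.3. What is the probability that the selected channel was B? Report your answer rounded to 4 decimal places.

Likelihoods f(8.3 | ·): A: 3.44493e-06; B: 0.0430822; C: 0.00467863.
Posterior ∝ prior × likelihood. Numerator for B: 0.333333·0.0430822 = 0.0143607.
Normalizing constant: 0.333333·3.44493e-06 + 0.333333·0.0430822 + 0.333333·0.00467863 = 0.0159214.
P(B | observation) = 0.0143607 / 0.0159214 = 0.901975.

0.9020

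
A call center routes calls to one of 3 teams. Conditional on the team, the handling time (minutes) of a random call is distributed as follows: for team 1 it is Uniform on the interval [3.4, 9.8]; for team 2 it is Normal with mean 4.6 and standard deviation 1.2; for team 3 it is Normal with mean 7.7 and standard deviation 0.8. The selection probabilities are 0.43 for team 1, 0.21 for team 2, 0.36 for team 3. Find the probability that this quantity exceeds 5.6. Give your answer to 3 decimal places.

0.683

Conditional on each team, P(X > 5.6): 1: 0.65625; 2: 0.202328; 3: 0.995668.
By total probability, P(X > 5.6) = 0.43·0.65625 + 0.21·0.202328 + 0.36·0.995668 = 0.683117.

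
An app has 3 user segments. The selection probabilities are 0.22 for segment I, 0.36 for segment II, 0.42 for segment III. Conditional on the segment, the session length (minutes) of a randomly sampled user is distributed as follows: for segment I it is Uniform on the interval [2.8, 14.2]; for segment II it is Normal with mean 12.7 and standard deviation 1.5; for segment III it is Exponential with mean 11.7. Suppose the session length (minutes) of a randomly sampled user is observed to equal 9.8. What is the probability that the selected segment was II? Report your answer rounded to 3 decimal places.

Likelihoods f(9.8 | ·): I: 0.0877193; II: 0.0410365; III: 0.0369867.
Posterior ∝ prior × likelihood. Numerator for II: 0.36·0.0410365 = 0.0147732.
Normalizing constant: 0.22·0.0877193 + 0.36·0.0410365 + 0.42·0.0369867 = 0.0496058.
P(II | observation) = 0.0147732 / 0.0496058 = 0.297811.

0.298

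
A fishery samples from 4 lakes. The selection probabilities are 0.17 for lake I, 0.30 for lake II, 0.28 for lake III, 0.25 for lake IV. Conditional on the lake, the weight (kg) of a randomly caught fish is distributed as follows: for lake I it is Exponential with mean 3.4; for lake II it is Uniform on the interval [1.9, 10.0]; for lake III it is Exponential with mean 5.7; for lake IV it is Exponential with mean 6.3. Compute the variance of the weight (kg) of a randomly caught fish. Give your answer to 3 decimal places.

Per component, I: μ=3.4, E[X²]=23.12; II: μ=5.95, E[X²]=40.87; III: μ=5.7, E[X²]=64.98; IV: μ=6.3, E[X²]=79.38.
E[X] = 0.17·3.4 + 0.3·5.95 + 0.28·5.7 + 0.25·6.3 = 5.534.
E[X²] = 0.17·23.12 + 0.3·40.87 + 0.28·64.98 + 0.25·79.38 = 54.2308.
Var(X) = E[X²] − (E[X])² = 54.2308 − 30.6252 = 23.6056.

23.606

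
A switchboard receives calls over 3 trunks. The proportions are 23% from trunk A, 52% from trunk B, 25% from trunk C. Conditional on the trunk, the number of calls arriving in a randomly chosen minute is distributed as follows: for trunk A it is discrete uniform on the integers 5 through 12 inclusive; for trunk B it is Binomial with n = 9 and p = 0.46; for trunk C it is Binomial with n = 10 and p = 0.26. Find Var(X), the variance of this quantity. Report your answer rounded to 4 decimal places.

Per component, A: μ=8.5, E[X²]=77.5; B: μ=4.14, E[X²]=19.3752; C: μ=2.6, E[X²]=8.684.
E[X] = 0.23·8.5 + 0.52·4.14 + 0.25·2.6 = 4.7578.
E[X²] = 0.23·77.5 + 0.52·19.3752 + 0.25·8.684 = 30.0711.
Var(X) = E[X²] − (E[X])² = 30.0711 − 22.6367 = 7.43444.

7.4344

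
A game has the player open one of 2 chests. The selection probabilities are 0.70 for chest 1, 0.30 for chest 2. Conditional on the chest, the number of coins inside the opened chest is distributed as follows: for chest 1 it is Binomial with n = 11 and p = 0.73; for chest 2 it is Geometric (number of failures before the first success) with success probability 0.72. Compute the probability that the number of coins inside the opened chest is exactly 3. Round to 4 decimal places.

Conditional on each chest, P(X = 3): 1: 0.00181285; 2: 0.0158054.
By total probability, P(X = 3) = 0.7·0.00181285 + 0.3·0.0158054 = 0.00601063.

0.0060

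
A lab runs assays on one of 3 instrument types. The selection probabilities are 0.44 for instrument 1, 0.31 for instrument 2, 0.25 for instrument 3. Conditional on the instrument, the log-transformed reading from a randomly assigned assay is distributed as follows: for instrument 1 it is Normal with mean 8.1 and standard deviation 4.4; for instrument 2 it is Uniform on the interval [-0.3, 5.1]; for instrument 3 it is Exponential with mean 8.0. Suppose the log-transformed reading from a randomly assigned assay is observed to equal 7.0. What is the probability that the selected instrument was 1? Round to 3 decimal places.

0.748

Likelihoods f(7.0 | ·): 1: 0.0878791; 2: 0; 3: 0.0521078.
Posterior ∝ prior × likelihood. Numerator for 1: 0.44·0.0878791 = 0.0386668.
Normalizing constant: 0.44·0.0878791 + 0.31·0 + 0.25·0.0521078 = 0.0516937.
P(1 | observation) = 0.0386668 / 0.0516937 = 0.747998.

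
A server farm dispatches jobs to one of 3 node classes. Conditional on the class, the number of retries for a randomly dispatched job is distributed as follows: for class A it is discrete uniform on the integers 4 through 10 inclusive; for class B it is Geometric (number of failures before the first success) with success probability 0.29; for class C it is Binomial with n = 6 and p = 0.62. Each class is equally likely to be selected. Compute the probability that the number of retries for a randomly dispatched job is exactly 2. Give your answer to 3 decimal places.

Conditional on each class, P(X = 2): A: 0; B: 0.146189; C: 0.120229.
By total probability, P(X = 2) = 0.333333·0 + 0.333333·0.146189 + 0.333333·0.120229 = 0.088806.

0.089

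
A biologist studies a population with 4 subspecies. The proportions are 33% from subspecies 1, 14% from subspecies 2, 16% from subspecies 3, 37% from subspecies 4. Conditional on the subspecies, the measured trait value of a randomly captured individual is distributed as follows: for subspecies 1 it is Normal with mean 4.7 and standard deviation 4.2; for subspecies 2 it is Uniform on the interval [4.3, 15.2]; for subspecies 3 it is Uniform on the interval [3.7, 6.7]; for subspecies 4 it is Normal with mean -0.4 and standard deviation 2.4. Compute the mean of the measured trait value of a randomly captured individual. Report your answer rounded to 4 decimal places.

3.6000

Component means — 1: 4.7; 2: 9.75; 3: 5.2; 4: -0.4.
E[X] = 0.33·4.7 + 0.14·9.75 + 0.16·5.2 + 0.37·-0.4 = 3.6.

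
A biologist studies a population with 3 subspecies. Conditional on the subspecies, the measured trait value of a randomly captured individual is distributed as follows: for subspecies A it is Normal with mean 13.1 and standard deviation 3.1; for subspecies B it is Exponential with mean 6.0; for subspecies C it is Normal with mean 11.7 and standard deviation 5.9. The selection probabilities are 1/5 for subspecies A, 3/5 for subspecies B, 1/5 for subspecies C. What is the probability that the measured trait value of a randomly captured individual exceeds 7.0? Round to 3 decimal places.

0.539

Conditional on each subspecies, P(X > 7.0): A: 0.975451; B: 0.311403; C: 0.787161.
By total probability, P(X > 7.0) = 0.2·0.975451 + 0.6·0.311403 + 0.2·0.787161 = 0.539364.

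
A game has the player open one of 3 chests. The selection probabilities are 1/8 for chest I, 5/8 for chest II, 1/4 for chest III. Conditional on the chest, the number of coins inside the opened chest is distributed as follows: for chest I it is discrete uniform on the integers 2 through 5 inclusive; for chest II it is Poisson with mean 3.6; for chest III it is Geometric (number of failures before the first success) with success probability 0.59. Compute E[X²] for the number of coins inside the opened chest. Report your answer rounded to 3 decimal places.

For each component E[X²] = Var + (mean)², giving I: 13.5; II: 16.56; III: 1.66073.
Overall E[X²] = 0.125·13.5 + 0.625·16.56 + 0.25·1.66073 = 12.4527.

12.453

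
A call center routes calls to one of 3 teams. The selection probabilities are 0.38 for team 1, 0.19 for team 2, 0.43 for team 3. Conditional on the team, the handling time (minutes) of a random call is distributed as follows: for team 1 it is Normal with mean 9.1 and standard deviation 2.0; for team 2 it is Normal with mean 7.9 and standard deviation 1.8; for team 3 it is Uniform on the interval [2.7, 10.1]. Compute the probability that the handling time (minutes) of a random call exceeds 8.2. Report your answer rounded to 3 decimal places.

Conditional on each team, P(X > 8.2): 1: 0.673645; 2: 0.433816; 3: 0.256757.
By total probability, P(X > 8.2) = 0.38·0.673645 + 0.19·0.433816 + 0.43·0.256757 = 0.448815.

0.449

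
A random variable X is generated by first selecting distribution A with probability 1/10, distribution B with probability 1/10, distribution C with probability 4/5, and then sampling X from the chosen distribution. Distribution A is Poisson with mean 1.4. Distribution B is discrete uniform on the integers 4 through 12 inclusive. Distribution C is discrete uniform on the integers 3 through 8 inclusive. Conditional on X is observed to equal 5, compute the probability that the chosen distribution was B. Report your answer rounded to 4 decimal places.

0.0763

Likelihoods P(X=5 | ·): A: 0.0110521; B: 0.111111; C: 0.166667.
Posterior ∝ prior × likelihood. Numerator for B: 0.1·0.111111 = 0.0111111.
Normalizing constant: 0.1·0.0110521 + 0.1·0.111111 + 0.8·0.166667 = 0.14555.
P(B | observation) = 0.0111111 / 0.14555 = 0.076339.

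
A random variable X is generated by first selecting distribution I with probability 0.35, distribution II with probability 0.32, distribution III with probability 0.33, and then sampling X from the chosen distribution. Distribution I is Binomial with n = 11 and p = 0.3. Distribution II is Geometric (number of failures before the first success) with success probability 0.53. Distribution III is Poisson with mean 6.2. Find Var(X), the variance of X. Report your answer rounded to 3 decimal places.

Per component, I: μ=3.3, E[X²]=13.2; II: μ=0.886792, E[X²]=2.45959; III: μ=6.2, E[X²]=44.64.
E[X] = 0.35·3.3 + 0.32·0.886792 + 0.33·6.2 = 3.48477.
E[X²] = 0.35·13.2 + 0.32·2.45959 + 0.33·44.64 = 20.1383.
Var(X) = E[X²] − (E[X])² = 20.1383 − 12.1436 = 7.99462.

7.995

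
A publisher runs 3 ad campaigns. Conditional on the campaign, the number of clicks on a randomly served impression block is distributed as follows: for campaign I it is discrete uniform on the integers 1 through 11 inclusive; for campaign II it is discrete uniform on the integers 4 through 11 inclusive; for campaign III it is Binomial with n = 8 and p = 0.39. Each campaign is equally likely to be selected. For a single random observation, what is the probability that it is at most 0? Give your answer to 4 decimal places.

0.0064

Conditional on each campaign, P(X ≤ 0): I: 0; II: 0; III: 0.0191707.
By total probability, P(X ≤ 0) = 0.333333·0 + 0.333333·0 + 0.333333·0.0191707 = 0.00639024.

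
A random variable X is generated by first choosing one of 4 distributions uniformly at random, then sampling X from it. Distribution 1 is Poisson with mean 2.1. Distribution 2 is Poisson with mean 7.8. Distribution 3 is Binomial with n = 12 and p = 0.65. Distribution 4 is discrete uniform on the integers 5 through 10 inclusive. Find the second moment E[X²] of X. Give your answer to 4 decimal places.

For each component E[X²] = Var + (mean)², giving 1: 6.51; 2: 68.64; 3: 63.57; 4: 59.1667.
Overall E[X²] = 0.25·6.51 + 0.25·68.64 + 0.25·63.57 + 0.25·59.1667 = 49.4717.

49.4717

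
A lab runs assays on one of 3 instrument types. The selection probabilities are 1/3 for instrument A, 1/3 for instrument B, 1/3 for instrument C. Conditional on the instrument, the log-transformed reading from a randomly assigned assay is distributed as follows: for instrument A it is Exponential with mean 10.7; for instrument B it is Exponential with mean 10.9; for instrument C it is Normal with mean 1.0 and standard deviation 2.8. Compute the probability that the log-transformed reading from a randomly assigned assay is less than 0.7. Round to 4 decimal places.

Conditional on each instrument, P(X < 0.7): A: 0.0633265; B: 0.0622015; C: 0.457338.
By total probability, P(X < 0.7) = 0.333333·0.0633265 + 0.333333·0.0622015 + 0.333333·0.457338 = 0.194289.

0.1943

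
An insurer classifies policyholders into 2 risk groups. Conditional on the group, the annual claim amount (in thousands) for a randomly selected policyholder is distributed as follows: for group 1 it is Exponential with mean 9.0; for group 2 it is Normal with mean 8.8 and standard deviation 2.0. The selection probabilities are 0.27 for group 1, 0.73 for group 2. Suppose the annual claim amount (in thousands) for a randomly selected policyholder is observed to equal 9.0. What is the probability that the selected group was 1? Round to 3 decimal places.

Likelihoods f(9.0 | ·): 1: 0.0408755; 2: 0.198476.
Posterior ∝ prior × likelihood. Numerator for 1: 0.27·0.0408755 = 0.0110364.
Normalizing constant: 0.27·0.0408755 + 0.73·0.198476 = 0.155924.
P(1 | observation) = 0.0110364 / 0.155924 = 0.0707805.

0.071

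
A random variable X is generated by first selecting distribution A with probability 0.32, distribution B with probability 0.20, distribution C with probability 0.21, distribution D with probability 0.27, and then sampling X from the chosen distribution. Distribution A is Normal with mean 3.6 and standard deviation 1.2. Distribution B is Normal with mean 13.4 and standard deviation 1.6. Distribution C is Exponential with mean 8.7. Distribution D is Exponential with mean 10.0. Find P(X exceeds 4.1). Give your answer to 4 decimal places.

0.6186

Conditional on each component, P(X > 4.1): A: 0.338461; B: 1; C: 0.624213; D: 0.66365.
By total probability, P(X > 4.1) = 0.32·0.338461 + 0.2·1 + 0.21·0.624213 + 0.27·0.66365 = 0.618578.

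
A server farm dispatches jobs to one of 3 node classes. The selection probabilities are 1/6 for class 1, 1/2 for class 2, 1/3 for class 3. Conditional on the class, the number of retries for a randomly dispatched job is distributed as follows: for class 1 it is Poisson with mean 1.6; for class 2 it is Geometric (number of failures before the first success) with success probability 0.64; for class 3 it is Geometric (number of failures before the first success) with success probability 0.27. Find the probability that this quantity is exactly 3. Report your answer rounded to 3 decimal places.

Conditional on each class, P(X = 3): 1: 0.137828; 2: 0.0298598; 3: 0.105035.
By total probability, P(X = 3) = 0.166667·0.137828 + 0.5·0.0298598 + 0.333333·0.105035 = 0.0729128.

0.073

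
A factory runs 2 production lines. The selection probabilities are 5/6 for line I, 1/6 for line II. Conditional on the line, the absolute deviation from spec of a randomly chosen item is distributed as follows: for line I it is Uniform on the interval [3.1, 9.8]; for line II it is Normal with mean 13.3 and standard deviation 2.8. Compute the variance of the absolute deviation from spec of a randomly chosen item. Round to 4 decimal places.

10.9410

Per component, I: μ=6.45, E[X²]=45.3433; II: μ=13.3, E[X²]=184.73.
E[X] = 0.833333·6.45 + 0.166667·13.3 = 7.59167.
E[X²] = 0.833333·45.3433 + 0.166667·184.73 = 68.5744.
Var(X) = E[X²] − (E[X])² = 68.5744 − 57.6334 = 10.941.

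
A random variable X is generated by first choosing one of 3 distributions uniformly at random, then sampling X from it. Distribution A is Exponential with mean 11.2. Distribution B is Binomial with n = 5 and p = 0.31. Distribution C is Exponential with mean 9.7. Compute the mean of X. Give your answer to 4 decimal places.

Component means — A: 11.2; B: 1.55; C: 9.7.
E[X] = 0.333333·11.2 + 0.333333·1.55 + 0.333333·9.7 = 7.48333.

7.4833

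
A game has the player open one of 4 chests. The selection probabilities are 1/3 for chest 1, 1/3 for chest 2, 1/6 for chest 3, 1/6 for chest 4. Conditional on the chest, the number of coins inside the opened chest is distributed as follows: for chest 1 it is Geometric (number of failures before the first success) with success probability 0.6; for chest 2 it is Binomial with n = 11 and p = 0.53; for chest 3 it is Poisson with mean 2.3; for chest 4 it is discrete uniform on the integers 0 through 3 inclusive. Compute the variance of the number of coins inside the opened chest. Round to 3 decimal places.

6.776

Per component, 1: μ=0.666667, E[X²]=1.55556; 2: μ=5.83, E[X²]=36.729; 3: μ=2.3, E[X²]=7.59; 4: μ=1.5, E[X²]=3.5.
E[X] = 0.333333·0.666667 + 0.333333·5.83 + 0.166667·2.3 + 0.166667·1.5 = 2.79889.
E[X²] = 0.333333·1.55556 + 0.333333·36.729 + 0.166667·7.59 + 0.166667·3.5 = 14.6099.
Var(X) = E[X²] − (E[X])² = 14.6099 − 7.83378 = 6.77607.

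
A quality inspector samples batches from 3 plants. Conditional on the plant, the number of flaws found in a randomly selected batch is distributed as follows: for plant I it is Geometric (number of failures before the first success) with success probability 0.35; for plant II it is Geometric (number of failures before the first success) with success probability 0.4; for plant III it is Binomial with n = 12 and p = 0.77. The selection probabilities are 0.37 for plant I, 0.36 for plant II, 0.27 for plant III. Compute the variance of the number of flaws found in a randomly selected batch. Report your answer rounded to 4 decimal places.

Per component, I: μ=1.85714, E[X²]=8.7551; II: μ=1.5, E[X²]=6; III: μ=9.24, E[X²]=87.5028.
E[X] = 0.37·1.85714 + 0.36·1.5 + 0.27·9.24 = 3.72194.
E[X²] = 0.37·8.7551 + 0.36·6 + 0.27·87.5028 = 29.0251.
Var(X) = E[X²] − (E[X])² = 29.0251 − 13.8529 = 15.1723.

15.1723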